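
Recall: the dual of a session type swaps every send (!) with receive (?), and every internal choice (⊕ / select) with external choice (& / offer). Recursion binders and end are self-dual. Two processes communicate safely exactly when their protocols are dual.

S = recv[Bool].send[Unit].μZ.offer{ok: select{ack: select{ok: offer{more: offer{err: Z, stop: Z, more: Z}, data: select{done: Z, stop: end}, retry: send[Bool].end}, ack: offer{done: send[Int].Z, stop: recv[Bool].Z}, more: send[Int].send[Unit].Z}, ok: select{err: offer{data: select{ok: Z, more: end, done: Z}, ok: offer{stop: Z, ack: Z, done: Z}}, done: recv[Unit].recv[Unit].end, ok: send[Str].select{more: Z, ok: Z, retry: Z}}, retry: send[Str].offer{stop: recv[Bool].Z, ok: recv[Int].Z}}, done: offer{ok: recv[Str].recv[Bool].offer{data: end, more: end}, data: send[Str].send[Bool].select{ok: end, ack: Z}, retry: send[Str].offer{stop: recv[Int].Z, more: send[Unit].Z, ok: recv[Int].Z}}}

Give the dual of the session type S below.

recv[Bool] ↦ send[Bool]
  send[Unit] ↦ recv[Unit]
    μZ ↦ μZ  (binder kept)
      offer{ok,done} ↦ select{ok,done}  (&→⊕)
        • ok:
          select{ack,ok,retry} ↦ offer{ack,ok,retry}  (⊕→&)
            • ack:
              select{ok,ack,more} ↦ offer{ok,ack,more}  (⊕→&)
                • ok:
                  offer{more,data,retry} ↦ select{more,data,retry}  (&→⊕)
                    • more:
                      offer{err,stop,more} ↦ select{err,stop,more}  (&→⊕)
                        • err:
                          Z self-dual
                        • stop:
                          Z self-dual
                        • more:
                          Z self-dual
                    • data:
                      select{done,stop} ↦ offer{done,stop}  (⊕→&)
                        • done:
                          Z self-dual
                        • stop:
                          end self-dual
                    • retry:
                      send[Bool] ↦ recv[Bool]
                        end self-dual
                • ack:
                  offer{done,stop} ↦ select{done,stop}  (&→⊕)
                    • done:
                      send[Int] ↦ recv[Int]
                        Z self-dual
                    • stop:
                      recv[Bool] ↦ send[Bool]
                        Z self-dual
                • more:
                  send[Int] ↦ recv[Int]
                    send[Unit] ↦ recv[Unit]
                      Z self-dual
            • ok:
              select{err,done,ok} ↦ offer{err,done,ok}  (⊕→&)
                • err:
                  offer{data,ok} ↦ select{data,ok}  (&→⊕)
                    • data:
                      select{ok,more,done} ↦ offer{ok,more,done}  (⊕→&)
                        • ok:
                          Z self-dual
                        • more:
                          end self-dual
                        • done:
                          Z self-dual
                    • ok:
                      offer{stop,ack,done} ↦ select{stop,ack,done}  (&→⊕)
                        • stop:
                          Z self-dual
                        • ack:
                          Z self-dual
                        • done:
                          Z self-dual
                • done:
                  recv[Unit] ↦ send[Unit]
                    recv[Unit] ↦ send[Unit]
                      end self-dual
                • ok:
                  send[Str] ↦ recv[Str]
                    select{more,ok,retry} ↦ offer{more,ok,retry}  (⊕→&)
                      • more:
                        Z self-dual
                      • ok:
                        Z self-dual
                      • retry:
                        Z self-dual
            • retry:
              send[Str] ↦ recv[Str]
                offer{stop,ok} ↦ select{stop,ok}  (&→⊕)
                  • stop:
                    recv[Bool] ↦ send[Bool]
                      Z self-dual
                  • ok:
                    recv[Int] ↦ send[Int]
                      Z self-dual
        • done:
          offer{ok,data,retry} ↦ select{ok,data,retry}  (&→⊕)
            • ok:
              recv[Str] ↦ send[Str]
                recv[Bool] ↦ send[Bool]
                  offer{data,more} ↦ select{data,more}  (&→⊕)
                    • data:
                      end self-dual
                    • more:
                      end self-dual
            • data:
              send[Str] ↦ recv[Str]
                send[Bool] ↦ recv[Bool]
                  select{ok,ack} ↦ offer{ok,ack}  (⊕→&)
                    • ok:
                      end self-dual
                    • ack:
                      Z self-dual
            • retry:
              send[Str] ↦ recv[Str]
                offer{stop,more,ok} ↦ select{stop,more,ok}  (&→⊕)
                  • stop:
                    recv[Int] ↦ send[Int]
                      Z self-dual
                  • more:
                    send[Unit] ↦ recv[Unit]
                      Z self-dual
                  • ok:
                    recv[Int] ↦ send[Int]
                      Z self-dual

send[Bool].recv[Unit].μZ.select{ok: offer{ack: offer{ok: select{more: select{err: Z, stop: Z, more: Z}, data: offer{done: Z, stop: end}, retry: recv[Bool].end}, ack: select{done: recv[Int].Z, stop: send[Bool].Z}, more: recv[Int].recv[Unit].Z}, ok: offer{err: select{data: offer{ok: Z, more: end, done: Z}, ok: select{stop: Z, ack: Z, done: Z}}, done: send[Unit].send[Unit].end, ok: recv[Str].offer{more: Z, ok: Z, retry: Z}}, retry: recv[Str].select{stop: send[Bool].Z, ok: send[Int].Z}}, done: select{ok: send[Str].send[Bool].select{data: end, more: end}, data: recv[Str].recv[Bool].offer{ok: end, ack: Z}, retry: recv[Str].select{stop: send[Int].Z, more: recv[Unit].Z, ok: send[Int].Z}}}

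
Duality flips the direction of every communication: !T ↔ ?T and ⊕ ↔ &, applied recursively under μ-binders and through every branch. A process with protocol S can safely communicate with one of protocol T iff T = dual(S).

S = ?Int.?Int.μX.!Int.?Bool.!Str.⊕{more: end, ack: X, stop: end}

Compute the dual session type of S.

!Int.!Int.μX.?Int.!Bool.?Str.&{more: end, ack: X, stop: end}

?Int = !Int
  ?Int = !Int
    μX = μX  (μ self-dual)
      !Int = ?Int
        ?Bool = !Bool
          !Str = ?Str
            ⊕{more,ack,stop} = &{more,ack,stop}  (⊕→&)
              [more]
                end ↦ end
              [ack]
                X ↦ X
              [stop]
                end ↦ end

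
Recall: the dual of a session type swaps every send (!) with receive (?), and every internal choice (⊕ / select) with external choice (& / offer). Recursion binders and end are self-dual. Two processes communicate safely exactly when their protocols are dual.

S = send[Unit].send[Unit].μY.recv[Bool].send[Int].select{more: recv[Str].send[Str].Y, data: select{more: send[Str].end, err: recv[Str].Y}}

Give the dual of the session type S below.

recv[Unit].recv[Unit].μY.send[Bool].recv[Int].offer{more: send[Str].recv[Str].Y, data: offer{more: recv[Str].end, err: send[Str].Y}}

send[Unit] = recv[Unit]
  send[Unit] = recv[Unit]
    μY = μY  (binder kept)
      recv[Bool] = send[Bool]
        send[Int] = recv[Int]
          select{more,data} = offer{more,data}  (⊕→&)
            [more]
              recv[Str] = send[Str]
                send[Str] = recv[Str]
                  dual(Y) = Y
            [data]
              select{more,err} = offer{more,err}  (⊕→&)
                [more]
                  send[Str] = recv[Str]
                    dual(end) = end
                [err]
                  recv[Str] = send[Str]
                    dual(Y) = Y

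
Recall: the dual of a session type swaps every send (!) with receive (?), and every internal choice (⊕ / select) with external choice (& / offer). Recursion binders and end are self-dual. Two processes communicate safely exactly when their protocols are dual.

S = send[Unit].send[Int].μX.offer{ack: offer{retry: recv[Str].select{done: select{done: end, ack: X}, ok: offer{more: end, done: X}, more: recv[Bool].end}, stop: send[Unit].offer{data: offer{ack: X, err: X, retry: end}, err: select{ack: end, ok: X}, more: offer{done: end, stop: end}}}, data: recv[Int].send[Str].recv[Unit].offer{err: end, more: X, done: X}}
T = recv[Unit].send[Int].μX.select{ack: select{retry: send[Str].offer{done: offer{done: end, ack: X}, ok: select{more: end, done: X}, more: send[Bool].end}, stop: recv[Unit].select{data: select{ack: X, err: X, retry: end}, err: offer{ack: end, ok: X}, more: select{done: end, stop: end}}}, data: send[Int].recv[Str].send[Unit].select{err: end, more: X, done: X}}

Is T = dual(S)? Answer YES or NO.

send[Unit] | recv[Unit]  match
  send[Int] | send[Int]  ✗ same direction on both sides — not dual

NO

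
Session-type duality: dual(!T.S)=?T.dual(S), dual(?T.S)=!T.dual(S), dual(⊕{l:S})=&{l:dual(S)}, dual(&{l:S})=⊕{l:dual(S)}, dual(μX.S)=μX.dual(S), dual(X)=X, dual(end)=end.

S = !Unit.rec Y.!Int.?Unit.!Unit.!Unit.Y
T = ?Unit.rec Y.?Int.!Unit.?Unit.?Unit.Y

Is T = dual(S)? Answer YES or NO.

YES

!Unit | ?Unit  ok
  rec Y | rec Y  ok (rec unchanged)
    !Int | ?Int  ok
      ?Unit | !Unit  ok
        !Unit | ?Unit  ok
          !Unit | ?Unit  ok
            Y | Y  ok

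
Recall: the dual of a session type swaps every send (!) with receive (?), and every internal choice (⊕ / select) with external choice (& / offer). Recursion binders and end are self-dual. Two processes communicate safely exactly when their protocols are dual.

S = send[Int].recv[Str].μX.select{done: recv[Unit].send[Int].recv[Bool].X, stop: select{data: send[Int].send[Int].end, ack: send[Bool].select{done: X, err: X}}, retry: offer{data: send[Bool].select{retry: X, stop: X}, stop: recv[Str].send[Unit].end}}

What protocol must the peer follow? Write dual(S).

recv[Int].send[Str].μX.offer{done: send[Unit].recv[Int].send[Bool].X, stop: offer{data: recv[Int].recv[Int].end, ack: recv[Bool].offer{done: X, err: X}}, retry: select{data: recv[Bool].offer{retry: X, stop: X}, stop: send[Str].recv[Unit].end}}

send[Int] ↦ recv[Int]
  recv[Str] ↦ send[Str]
    μX ↦ μX  (binder kept)
      select{done,stop,retry} ↦ offer{done,stop,retry}  (select→offer)
        • done:
          recv[Unit] ↦ send[Unit]
            send[Int] ↦ recv[Int]
              recv[Bool] ↦ send[Bool]
                dual(X) = X
        • stop:
          select{data,ack} ↦ offer{data,ack}  (select→offer)
            • data:
              send[Int] ↦ recv[Int]
                send[Int] ↦ recv[Int]
                  dual(end) = end
            • ack:
              send[Bool] ↦ recv[Bool]
                select{done,err} ↦ offer{done,err}  (select→offer)
                  • done:
                    dual(X) = X
                  • err:
                    dual(X) = X
        • retry:
          offer{data,stop} ↦ select{data,stop}  (external→internal)
            • data:
              send[Bool] ↦ recv[Bool]
                select{retry,stop} ↦ offer{retry,stop}  (select→offer)
                  • retry:
                    dual(X) = X
                  • stop:
                    dual(X) = X
            • stop:
              recv[Str] ↦ send[Str]
                send[Unit] ↦ recv[Unit]
                  dual(end) = end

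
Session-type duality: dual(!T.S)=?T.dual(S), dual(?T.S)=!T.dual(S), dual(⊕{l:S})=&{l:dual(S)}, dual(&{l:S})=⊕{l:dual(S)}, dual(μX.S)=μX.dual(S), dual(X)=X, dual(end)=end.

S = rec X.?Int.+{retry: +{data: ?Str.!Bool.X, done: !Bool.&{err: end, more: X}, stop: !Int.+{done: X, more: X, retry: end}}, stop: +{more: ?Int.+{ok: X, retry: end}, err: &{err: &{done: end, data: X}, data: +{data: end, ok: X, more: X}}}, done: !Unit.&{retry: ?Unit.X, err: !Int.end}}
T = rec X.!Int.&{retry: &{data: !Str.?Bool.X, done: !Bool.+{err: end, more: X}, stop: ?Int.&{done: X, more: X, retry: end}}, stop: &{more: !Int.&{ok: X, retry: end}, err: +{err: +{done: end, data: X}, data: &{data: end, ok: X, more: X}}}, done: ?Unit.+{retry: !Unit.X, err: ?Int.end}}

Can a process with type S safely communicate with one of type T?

rec X | rec X  ✓ (binder kept)
  ?Int | !Int  ✓
    +{retry,stop,done} | &{retry,stop,done}  ✓ labels match
      • retry:
        +{data,done,stop} | &{data,done,stop}  ✓ labels match
          • data:
            ?Str | !Str  ✓
              !Bool | ?Bool  ✓
                X | X  ✓
          • done:
            !Bool | !Bool  ✗ same direction on both sides — not dual

NO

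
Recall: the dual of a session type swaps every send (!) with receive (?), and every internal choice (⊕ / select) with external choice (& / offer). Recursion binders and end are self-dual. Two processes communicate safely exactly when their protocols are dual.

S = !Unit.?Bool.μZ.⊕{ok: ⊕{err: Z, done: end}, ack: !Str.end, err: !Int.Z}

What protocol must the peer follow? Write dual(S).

!Unit = ?Unit
  ?Bool = !Bool
    μZ = μZ  (rec unchanged)
      ⊕{ok,ack,err} = &{ok,ack,err}  (select→offer)
        • ok:
          ⊕{err,done} = &{err,done}  (select→offer)
            • err:
              dual(Z) = Z
            • done:
              dual(end) = end
        • ack:
          !Str = ?Str
            dual(end) = end
        • err:
          !Int = ?Int
            dual(Z) = Z

?Unit.!Bool.μZ.&{ok: &{err: Z, done: end}, ack: ?Str.end, err: ?Int.Z}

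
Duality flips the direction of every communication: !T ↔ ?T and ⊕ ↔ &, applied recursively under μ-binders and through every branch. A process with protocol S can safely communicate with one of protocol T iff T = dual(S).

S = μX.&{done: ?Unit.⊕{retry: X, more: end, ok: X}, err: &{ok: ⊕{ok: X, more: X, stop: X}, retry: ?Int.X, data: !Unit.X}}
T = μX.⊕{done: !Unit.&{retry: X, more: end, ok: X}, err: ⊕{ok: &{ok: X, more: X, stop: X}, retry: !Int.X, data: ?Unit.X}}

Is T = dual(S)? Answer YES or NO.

YES

μX vs μX  ✓ (μ self-dual)
  &{done,err} vs ⊕{done,err}  ✓ labels match
    • done:
      ?Unit vs !Unit  ✓
        ⊕{retry,more,ok} vs &{retry,more,ok}  ✓ labels match
          • retry:
            X vs X  ✓
          • more:
            end vs end  ✓
          • ok:
            X vs X  ✓
    • err:
      &{ok,retry,data} vs ⊕{ok,retry,data}  ✓ labels match
        • ok:
          ⊕{ok,more,stop} vs &{ok,more,stop}  ✓ labels match
            • ok:
              X vs X  ✓
            • more:
              X vs X  ✓
            • stop:
              X vs X  ✓
        • retry:
          ?Int vs !Int  ✓
            X vs X  ✓
        • data:
          !Unit vs ?Unit  ✓
            X vs X  ✓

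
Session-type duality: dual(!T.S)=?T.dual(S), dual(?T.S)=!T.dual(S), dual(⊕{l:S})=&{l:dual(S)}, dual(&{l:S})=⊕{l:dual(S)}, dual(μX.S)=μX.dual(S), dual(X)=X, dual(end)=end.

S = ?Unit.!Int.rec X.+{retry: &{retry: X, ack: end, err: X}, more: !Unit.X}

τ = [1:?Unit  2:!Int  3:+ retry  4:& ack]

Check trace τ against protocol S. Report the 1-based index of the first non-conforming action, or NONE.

NONE

[1] ?Unit  ok  residual = !Int.rec X.…
[2] !Int  ok  residual = rec X.…
[3] + retry  ok  residual = &{retry: rec X.…, ack: end, err: rec X.…}
[4] & ack  ok  residual = end
τ conforms to S (length 4)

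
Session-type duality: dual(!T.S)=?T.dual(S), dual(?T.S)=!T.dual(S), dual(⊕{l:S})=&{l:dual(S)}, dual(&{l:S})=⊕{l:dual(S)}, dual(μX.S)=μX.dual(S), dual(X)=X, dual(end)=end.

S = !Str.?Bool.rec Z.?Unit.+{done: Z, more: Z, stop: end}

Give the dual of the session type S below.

?Str.!Bool.rec Z.!Unit.&{done: Z, more: Z, stop: end}

!Str = ?Str
  ?Bool = !Bool
    rec Z = rec Z  (rec unchanged)
      ?Unit = !Unit
        +{done,more,stop} = &{done,more,stop}  (internal→external)
          • done:
            Z ↦ Z
          • more:
            Z ↦ Z
          • stop:
            end ↦ end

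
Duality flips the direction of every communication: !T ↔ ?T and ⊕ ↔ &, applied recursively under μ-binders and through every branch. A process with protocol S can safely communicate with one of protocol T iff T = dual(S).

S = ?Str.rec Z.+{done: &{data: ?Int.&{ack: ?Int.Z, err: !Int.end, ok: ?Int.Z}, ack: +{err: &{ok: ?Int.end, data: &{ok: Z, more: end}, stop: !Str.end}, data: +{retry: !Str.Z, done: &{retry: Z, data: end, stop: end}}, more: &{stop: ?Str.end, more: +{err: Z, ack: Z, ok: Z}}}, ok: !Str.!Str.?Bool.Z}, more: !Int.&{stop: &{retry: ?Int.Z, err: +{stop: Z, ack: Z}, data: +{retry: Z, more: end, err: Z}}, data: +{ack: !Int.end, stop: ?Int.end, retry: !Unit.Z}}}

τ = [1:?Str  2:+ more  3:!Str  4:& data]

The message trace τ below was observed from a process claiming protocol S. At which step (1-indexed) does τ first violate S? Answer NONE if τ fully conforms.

@1 ?Str  ok  now at rec Z.…
@2 + more  ok  now at !Int.&{stop: &{retry: ?Int.rec Z.…, err: +{stop: rec Z.…, ack: rec Z.…}, data: +{retry: rec Z.…, more: end, err: rec Z.…}}, data: +{ack: !Int.end, stop: ?Int.end, retry: !Unit.rec Z.…}}
@3 got !Str, protocol expects !Int  ✗

3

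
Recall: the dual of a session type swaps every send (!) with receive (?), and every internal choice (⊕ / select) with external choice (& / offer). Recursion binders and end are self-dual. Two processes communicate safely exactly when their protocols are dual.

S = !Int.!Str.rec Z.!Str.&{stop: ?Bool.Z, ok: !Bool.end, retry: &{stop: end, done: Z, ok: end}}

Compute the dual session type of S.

!Int ↦ ?Int
  !Str ↦ ?Str
    rec Z ↦ rec Z  (rec unchanged)
      !Str ↦ ?Str
        &{stop,ok,retry} ↦ +{stop,ok,retry}  (&→⊕)
          case stop:
            ?Bool ↦ !Bool
              Z self-dual
          case ok:
            !Bool ↦ ?Bool
              end self-dual
          case retry:
            &{stop,done,ok} ↦ +{stop,done,ok}  (&→⊕)
              case stop:
                end self-dual
              case done:
                Z self-dual
              case ok:
                end self-dual

?Int.?Str.rec Z.?Str.+{stop: !Bool.Z, ok: ?Bool.end, retry: +{stop: end, done: Z, ok: end}}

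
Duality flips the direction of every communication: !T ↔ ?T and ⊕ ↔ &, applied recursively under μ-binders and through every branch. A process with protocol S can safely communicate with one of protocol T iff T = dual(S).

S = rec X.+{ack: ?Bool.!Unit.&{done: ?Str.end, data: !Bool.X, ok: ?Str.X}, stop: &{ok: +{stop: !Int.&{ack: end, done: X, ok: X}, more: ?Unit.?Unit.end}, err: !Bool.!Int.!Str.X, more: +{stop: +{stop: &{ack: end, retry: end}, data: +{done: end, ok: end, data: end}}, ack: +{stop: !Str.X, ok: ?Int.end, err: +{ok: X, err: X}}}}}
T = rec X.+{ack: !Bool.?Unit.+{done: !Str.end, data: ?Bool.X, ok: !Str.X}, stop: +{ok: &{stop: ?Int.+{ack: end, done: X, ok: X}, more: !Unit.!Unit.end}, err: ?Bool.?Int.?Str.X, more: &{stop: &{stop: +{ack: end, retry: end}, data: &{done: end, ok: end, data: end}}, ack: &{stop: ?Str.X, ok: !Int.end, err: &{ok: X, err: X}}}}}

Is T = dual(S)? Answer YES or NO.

rec X | rec X  ok (μ self-dual)
  +{ack,stop} | +{ack,stop}  ✗ choice polarity not flipped — not dual

NO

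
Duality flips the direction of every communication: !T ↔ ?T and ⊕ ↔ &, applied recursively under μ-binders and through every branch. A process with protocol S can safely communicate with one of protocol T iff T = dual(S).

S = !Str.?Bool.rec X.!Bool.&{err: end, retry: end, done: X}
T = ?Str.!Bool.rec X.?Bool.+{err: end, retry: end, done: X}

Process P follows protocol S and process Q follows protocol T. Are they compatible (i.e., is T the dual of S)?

!Str vs ?Str  ✓
  ?Bool vs !Bool  ✓
    rec X vs rec X  ✓ (rec unchanged)
      !Bool vs ?Bool  ✓
        &{err,retry,done} vs +{err,retry,done}  ✓ same labels
          [err]
            end vs end  ✓
          [retry]
            end vs end  ✓
          [done]
            X vs X  ✓

YES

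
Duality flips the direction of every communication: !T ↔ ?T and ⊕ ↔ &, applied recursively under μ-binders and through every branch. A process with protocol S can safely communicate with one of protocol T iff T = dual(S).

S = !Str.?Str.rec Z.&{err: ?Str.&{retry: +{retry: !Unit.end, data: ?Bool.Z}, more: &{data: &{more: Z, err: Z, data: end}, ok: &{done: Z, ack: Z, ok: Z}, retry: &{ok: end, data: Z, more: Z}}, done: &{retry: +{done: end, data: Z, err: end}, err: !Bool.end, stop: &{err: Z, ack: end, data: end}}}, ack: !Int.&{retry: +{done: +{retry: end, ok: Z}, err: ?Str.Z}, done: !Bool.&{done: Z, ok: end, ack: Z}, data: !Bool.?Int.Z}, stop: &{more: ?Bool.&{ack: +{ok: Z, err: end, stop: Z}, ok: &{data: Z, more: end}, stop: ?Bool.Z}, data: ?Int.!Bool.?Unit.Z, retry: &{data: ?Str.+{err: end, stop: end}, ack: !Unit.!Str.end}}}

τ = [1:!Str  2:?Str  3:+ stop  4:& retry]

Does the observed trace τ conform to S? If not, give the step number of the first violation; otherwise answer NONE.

@1 !Str  match  residual = ?Str.rec Z.…
@2 ?Str  match  residual = rec Z.…
@3 got + stop, protocol expects & err or & ack or & stop  ✗

3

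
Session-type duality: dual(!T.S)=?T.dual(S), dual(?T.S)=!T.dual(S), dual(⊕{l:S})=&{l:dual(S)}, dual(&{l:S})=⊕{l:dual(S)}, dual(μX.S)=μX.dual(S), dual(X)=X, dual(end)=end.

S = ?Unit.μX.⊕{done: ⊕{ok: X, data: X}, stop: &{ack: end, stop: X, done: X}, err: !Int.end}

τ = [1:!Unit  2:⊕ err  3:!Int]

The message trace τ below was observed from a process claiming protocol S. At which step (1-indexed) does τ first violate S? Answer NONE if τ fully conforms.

@1 got !Unit, protocol expects ?Unit  ✗

1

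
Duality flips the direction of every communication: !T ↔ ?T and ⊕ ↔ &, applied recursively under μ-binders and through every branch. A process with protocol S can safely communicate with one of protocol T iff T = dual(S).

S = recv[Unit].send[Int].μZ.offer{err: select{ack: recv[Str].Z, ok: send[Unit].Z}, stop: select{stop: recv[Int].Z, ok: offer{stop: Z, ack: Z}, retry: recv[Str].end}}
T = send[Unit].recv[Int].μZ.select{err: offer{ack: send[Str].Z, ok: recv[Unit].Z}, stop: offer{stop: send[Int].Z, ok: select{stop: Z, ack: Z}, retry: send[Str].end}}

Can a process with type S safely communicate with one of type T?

recv[Unit] ‖ send[Unit]  ok
  send[Int] ‖ recv[Int]  ok
    μZ ‖ μZ  ok (binder kept)
      offer{err,stop} ‖ select{err,stop}  ok same labels
        case err:
          select{ack,ok} ‖ offer{ack,ok}  ok same labels
            case ack:
              recv[Str] ‖ send[Str]  ok
                Z ‖ Z  ok
            case ok:
              send[Unit] ‖ recv[Unit]  ok
                Z ‖ Z  ok
        case stop:
          select{stop,ok,retry} ‖ offer{stop,ok,retry}  ok same labels
            case stop:
              recv[Int] ‖ send[Int]  ok
                Z ‖ Z  ok
            case ok:
              offer{stop,ack} ‖ select{stop,ack}  ok same labels
                case stop:
                  Z ‖ Z  ok
                case ack:
                  Z ‖ Z  ok
            case retry:
              recv[Str] ‖ send[Str]  ok
                end ‖ end  ok

YES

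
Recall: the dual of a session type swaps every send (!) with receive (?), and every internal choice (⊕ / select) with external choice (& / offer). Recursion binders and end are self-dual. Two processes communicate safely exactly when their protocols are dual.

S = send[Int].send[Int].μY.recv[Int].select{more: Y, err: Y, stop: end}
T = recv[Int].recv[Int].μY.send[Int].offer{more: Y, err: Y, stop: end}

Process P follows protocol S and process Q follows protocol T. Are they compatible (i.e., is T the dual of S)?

YES

send[Int] | recv[Int]  match
  send[Int] | recv[Int]  match
    μY | μY  match (binder kept)
      recv[Int] | send[Int]  match
        select{more,err,stop} | offer{more,err,stop}  match same labels
          • more:
            Y | Y  match
          • err:
            Y | Y  match
          • stop:
            end | end  match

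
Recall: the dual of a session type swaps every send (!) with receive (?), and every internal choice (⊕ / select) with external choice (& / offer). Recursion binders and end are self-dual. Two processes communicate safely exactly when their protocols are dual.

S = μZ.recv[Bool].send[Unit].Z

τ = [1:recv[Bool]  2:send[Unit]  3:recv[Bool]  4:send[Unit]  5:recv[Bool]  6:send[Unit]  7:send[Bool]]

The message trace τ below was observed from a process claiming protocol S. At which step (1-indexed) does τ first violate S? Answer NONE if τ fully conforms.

@1 recv[Bool]  match  now at send[Unit].μZ.…
@2 send[Unit]  match  now at μZ.…
@3 recv[Bool]  match  now at send[Unit].μZ.…
@4 send[Unit]  match  now at μZ.…
@5 recv[Bool]  match  now at send[Unit].μZ.…
@6 send[Unit]  match  now at μZ.…
@7 got send[Bool], protocol expects recv[Bool]  ✗

7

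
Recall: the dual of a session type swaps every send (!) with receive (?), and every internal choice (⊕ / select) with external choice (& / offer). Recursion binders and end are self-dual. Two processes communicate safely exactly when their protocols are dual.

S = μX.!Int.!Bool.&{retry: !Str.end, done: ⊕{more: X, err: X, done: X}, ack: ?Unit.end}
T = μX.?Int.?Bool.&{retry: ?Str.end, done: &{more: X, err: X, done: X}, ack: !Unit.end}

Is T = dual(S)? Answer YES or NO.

μX ‖ μX  ✓ (μ self-dual)
  !Int ‖ ?Int  ✓
    !Bool ‖ ?Bool  ✓
      &{retry,done,ack} ‖ &{retry,done,ack}  ✗ choice polarity not flipped — not dual

NO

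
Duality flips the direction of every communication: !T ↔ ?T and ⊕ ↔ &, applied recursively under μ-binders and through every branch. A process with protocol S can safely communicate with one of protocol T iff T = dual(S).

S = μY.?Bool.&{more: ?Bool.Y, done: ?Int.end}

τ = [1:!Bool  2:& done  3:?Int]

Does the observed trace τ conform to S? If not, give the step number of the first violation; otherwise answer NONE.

step 1: got !Bool, protocol expects ?Bool  ✗

1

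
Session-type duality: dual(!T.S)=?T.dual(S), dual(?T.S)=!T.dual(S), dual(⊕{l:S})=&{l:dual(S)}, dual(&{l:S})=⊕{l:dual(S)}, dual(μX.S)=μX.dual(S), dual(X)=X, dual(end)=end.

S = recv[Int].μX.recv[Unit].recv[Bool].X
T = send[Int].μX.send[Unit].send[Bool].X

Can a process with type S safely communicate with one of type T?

YES

recv[Int] vs send[Int]  ok
  μX vs μX  ok (rec unchanged)
    recv[Unit] vs send[Unit]  ok
      recv[Bool] vs send[Bool]  ok
        X vs X  ok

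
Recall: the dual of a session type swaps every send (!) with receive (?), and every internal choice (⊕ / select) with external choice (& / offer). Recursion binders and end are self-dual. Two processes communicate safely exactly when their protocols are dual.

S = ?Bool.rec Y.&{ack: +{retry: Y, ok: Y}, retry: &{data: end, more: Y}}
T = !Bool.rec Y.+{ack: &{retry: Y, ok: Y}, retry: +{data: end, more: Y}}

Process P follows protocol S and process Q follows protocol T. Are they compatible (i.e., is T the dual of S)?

?Bool | !Bool  match
  rec Y | rec Y  match (binder kept)
    &{ack,retry} | +{ack,retry}  match label sets agree
      [ack]
        +{retry,ok} | &{retry,ok}  match label sets agree
          [retry]
            Y | Y  match
          [ok]
            Y | Y  match
      [retry]
        &{data,more} | +{data,more}  match label sets agree
          [data]
            end | end  match
          [more]
            Y | Y  match

YES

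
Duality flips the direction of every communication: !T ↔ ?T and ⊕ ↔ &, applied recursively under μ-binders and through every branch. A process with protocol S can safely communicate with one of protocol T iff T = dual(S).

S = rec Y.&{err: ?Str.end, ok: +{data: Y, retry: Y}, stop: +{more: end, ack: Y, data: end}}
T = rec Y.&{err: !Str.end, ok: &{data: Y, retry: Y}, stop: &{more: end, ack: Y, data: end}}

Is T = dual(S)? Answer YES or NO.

rec Y | rec Y  ok (μ self-dual)
  &{err,ok,stop} | &{err,ok,stop}  ✗ choice polarity not flipped — not dual

NO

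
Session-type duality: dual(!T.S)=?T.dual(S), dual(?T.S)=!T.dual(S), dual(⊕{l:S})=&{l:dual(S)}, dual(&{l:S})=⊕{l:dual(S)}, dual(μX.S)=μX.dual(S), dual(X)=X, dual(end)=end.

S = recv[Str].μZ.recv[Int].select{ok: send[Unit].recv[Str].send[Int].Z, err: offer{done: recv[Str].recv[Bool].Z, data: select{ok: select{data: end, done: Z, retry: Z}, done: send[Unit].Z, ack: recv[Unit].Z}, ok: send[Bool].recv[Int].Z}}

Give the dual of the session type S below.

recv[Str] = send[Str]
  μZ = μZ  (rec unchanged)
    recv[Int] = send[Int]
      select{ok,err} = offer{ok,err}  (⊕→&)
        • ok:
          send[Unit] = recv[Unit]
            recv[Str] = send[Str]
              send[Int] = recv[Int]
                Z ↦ Z
        • err:
          offer{done,data,ok} = select{done,data,ok}  (offer→select)
            • done:
              recv[Str] = send[Str]
                recv[Bool] = send[Bool]
                  Z ↦ Z
            • data:
              select{ok,done,ack} = offer{ok,done,ack}  (⊕→&)
                • ok:
                  select{data,done,retry} = offer{data,done,retry}  (⊕→&)
                    • data:
                      end ↦ end
                    • done:
                      Z ↦ Z
                    • retry:
                      Z ↦ Z
                • done:
                  send[Unit] = recv[Unit]
                    Z ↦ Z
                • ack:
                  recv[Unit] = send[Unit]
                    Z ↦ Z
            • ok:
              send[Bool] = recv[Bool]
                recv[Int] = send[Int]
                  Z ↦ Z

send[Str].μZ.send[Int].offer{ok: recv[Unit].send[Str].recv[Int].Z, err: select{done: send[Str].send[Bool].Z, data: offer{ok: offer{data: end, done: Z, retry: Z}, done: recv[Unit].Z, ack: send[Unit].Z}, ok: recv[Bool].send[Int].Z}}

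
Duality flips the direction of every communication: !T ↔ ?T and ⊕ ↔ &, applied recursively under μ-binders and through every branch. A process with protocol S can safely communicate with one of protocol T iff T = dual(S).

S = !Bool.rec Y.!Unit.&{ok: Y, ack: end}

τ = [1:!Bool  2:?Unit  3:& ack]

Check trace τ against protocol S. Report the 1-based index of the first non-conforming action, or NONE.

[1] !Bool  match  now at rec Y.…
[2] got ?Unit, protocol expects !Unit  ✗

2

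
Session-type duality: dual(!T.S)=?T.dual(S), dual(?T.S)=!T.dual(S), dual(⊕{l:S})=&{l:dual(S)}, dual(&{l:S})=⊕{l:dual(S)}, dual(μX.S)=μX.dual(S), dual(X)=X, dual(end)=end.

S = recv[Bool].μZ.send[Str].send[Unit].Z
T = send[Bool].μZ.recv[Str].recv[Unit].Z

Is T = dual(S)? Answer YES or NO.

YES

recv[Bool] vs send[Bool]  match
  μZ vs μZ  match (rec unchanged)
    send[Str] vs recv[Str]  match
      send[Unit] vs recv[Unit]  match
        Z vs Z  match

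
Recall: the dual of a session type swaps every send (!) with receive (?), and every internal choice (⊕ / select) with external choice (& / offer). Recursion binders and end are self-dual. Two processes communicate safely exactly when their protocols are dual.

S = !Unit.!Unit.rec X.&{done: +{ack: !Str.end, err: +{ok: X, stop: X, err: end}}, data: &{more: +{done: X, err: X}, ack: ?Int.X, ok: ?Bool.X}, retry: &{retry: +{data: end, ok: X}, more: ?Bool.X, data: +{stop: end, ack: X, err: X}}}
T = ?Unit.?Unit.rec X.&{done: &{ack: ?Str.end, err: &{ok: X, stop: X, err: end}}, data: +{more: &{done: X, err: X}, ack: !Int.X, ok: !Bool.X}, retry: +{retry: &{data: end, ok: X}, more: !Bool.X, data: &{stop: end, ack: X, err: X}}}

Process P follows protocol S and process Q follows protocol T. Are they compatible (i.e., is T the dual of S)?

NO

!Unit | ?Unit  match
  !Unit | ?Unit  match
    rec X | rec X  match (rec unchanged)
      &{done,data,retry} | &{done,data,retry}  ✗ choice polarity not flipped — not dual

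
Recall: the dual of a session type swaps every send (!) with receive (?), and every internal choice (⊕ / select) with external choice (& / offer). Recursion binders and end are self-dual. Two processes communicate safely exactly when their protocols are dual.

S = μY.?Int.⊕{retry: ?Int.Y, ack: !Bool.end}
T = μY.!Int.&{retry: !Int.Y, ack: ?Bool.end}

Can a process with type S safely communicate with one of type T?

μY | μY  ok (μ self-dual)
  ?Int | !Int  ok
    ⊕{retry,ack} | &{retry,ack}  ok labels match
      case retry:
        ?Int | !Int  ok
          Y | Y  ok
      case ack:
        !Bool | ?Bool  ok
          end | end  ok

YES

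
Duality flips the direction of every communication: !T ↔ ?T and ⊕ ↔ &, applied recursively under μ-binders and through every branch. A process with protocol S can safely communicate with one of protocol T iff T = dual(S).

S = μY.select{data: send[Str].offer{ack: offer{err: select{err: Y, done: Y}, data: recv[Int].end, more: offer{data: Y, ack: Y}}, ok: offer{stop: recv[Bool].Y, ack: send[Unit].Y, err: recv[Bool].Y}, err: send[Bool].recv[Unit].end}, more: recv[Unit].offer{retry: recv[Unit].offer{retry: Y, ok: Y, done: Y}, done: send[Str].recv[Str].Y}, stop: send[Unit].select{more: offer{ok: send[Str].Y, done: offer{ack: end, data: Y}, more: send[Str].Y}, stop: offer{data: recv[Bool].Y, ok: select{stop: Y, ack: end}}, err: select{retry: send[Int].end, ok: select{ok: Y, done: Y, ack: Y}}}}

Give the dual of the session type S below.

μY ↦ μY  (binder kept)
  select{data,more,stop} ↦ offer{data,more,stop}  (internal→external)
    • data:
      send[Str] ↦ recv[Str]
        offer{ack,ok,err} ↦ select{ack,ok,err}  (external→internal)
          • ack:
            offer{err,data,more} ↦ select{err,data,more}  (external→internal)
              • err:
                select{err,done} ↦ offer{err,done}  (internal→external)
                  • err:
                    Y self-dual
                  • done:
                    Y self-dual
              • data:
                recv[Int] ↦ send[Int]
                  end self-dual
              • more:
                offer{data,ack} ↦ select{data,ack}  (external→internal)
                  • data:
                    Y self-dual
                  • ack:
                    Y self-dual
          • ok:
            offer{stop,ack,err} ↦ select{stop,ack,err}  (external→internal)
              • stop:
                recv[Bool] ↦ send[Bool]
                  Y self-dual
              • ack:
                send[Unit] ↦ recv[Unit]
                  Y self-dual
              • err:
                recv[Bool] ↦ send[Bool]
                  Y self-dual
          • err:
            send[Bool] ↦ recv[Bool]
              recv[Unit] ↦ send[Unit]
                end self-dual
    • more:
      recv[Unit] ↦ send[Unit]
        offer{retry,done} ↦ select{retry,done}  (external→internal)
          • retry:
            recv[Unit] ↦ send[Unit]
              offer{retry,ok,done} ↦ select{retry,ok,done}  (external→internal)
                • retry:
                  Y self-dual
                • ok:
                  Y self-dual
                • done:
                  Y self-dual
          • done:
            send[Str] ↦ recv[Str]
              recv[Str] ↦ send[Str]
                Y self-dual
    • stop:
      send[Unit] ↦ recv[Unit]
        select{more,stop,err} ↦ offer{more,stop,err}  (internal→external)
          • more:
            offer{ok,done,more} ↦ select{ok,done,more}  (external→internal)
              • ok:
                send[Str] ↦ recv[Str]
                  Y self-dual
              • done:
                offer{ack,data} ↦ select{ack,data}  (external→internal)
                  • ack:
                    end self-dual
                  • data:
                    Y self-dual
              • more:
                send[Str] ↦ recv[Str]
                  Y self-dual
          • stop:
            offer{data,ok} ↦ select{data,ok}  (external→internal)
              • data:
                recv[Bool] ↦ send[Bool]
                  Y self-dual
              • ok:
                select{stop,ack} ↦ offer{stop,ack}  (internal→external)
                  • stop:
                    Y self-dual
                  • ack:
                    end self-dual
          • err:
            select{retry,ok} ↦ offer{retry,ok}  (internal→external)
              • retry:
                send[Int] ↦ recv[Int]
                  end self-dual
              • ok:
                select{ok,done,ack} ↦ offer{ok,done,ack}  (internal→external)
                  • ok:
                    Y self-dual
                  • done:
                    Y self-dual
                  • ack:
                    Y self-dual

μY.offer{data: recv[Str].select{ack: select{err: offer{err: Y, done: Y}, data: send[Int].end, more: select{data: Y, ack: Y}}, ok: select{stop: send[Bool].Y, ack: recv[Unit].Y, err: send[Bool].Y}, err: recv[Bool].send[Unit].end}, more: send[Unit].select{retry: send[Unit].select{retry: Y, ok: Y, done: Y}, done: recv[Str].send[Str].Y}, stop: recv[Unit].offer{more: select{ok: recv[Str].Y, done: select{ack: end, data: Y}, more: recv[Str].Y}, stop: select{data: send[Bool].Y, ok: offer{stop: Y, ack: end}}, err: offer{retry: recv[Int].end, ok: offer{ok: Y, done: Y, ack: Y}}}}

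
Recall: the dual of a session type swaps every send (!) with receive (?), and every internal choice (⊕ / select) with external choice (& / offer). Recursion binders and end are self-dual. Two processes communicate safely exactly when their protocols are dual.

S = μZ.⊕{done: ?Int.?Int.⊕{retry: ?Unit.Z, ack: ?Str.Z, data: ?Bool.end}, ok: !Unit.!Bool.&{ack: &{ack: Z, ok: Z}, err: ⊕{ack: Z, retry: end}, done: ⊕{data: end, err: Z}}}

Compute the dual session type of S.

μZ ↦ μZ  (binder kept)
  ⊕{done,ok} ↦ &{done,ok}  (⊕→&)
    [done]
      ?Int ↦ !Int
        ?Int ↦ !Int
          ⊕{retry,ack,data} ↦ &{retry,ack,data}  (⊕→&)
            [retry]
              ?Unit ↦ !Unit
                dual(Z) = Z
            [ack]
              ?Str ↦ !Str
                dual(Z) = Z
            [data]
              ?Bool ↦ !Bool
                dual(end) = end
    [ok]
      !Unit ↦ ?Unit
        !Bool ↦ ?Bool
          &{ack,err,done} ↦ ⊕{ack,err,done}  (offer→select)
            [ack]
              &{ack,ok} ↦ ⊕{ack,ok}  (offer→select)
                [ack]
                  dual(Z) = Z
                [ok]
                  dual(Z) = Z
            [err]
              ⊕{ack,retry} ↦ &{ack,retry}  (⊕→&)
                [ack]
                  dual(Z) = Z
                [retry]
                  dual(end) = end
            [done]
              ⊕{data,err} ↦ &{data,err}  (⊕→&)
                [data]
                  dual(end) = end
                [err]
                  dual(Z) = Z

μZ.&{done: !Int.!Int.&{retry: !Unit.Z, ack: !Str.Z, data: !Bool.end}, ok: ?Unit.?Bool.⊕{ack: ⊕{ack: Z, ok: Z}, err: &{ack: Z, retry: end}, done: &{data: end, err: Z}}}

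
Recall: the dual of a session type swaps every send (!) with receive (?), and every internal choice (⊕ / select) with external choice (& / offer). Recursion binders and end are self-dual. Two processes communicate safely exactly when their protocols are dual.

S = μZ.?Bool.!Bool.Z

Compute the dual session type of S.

μZ.!Bool.?Bool.Z

μZ → μZ  (binder kept)
  ?Bool → !Bool
    !Bool → ?Bool
      Z ↦ Z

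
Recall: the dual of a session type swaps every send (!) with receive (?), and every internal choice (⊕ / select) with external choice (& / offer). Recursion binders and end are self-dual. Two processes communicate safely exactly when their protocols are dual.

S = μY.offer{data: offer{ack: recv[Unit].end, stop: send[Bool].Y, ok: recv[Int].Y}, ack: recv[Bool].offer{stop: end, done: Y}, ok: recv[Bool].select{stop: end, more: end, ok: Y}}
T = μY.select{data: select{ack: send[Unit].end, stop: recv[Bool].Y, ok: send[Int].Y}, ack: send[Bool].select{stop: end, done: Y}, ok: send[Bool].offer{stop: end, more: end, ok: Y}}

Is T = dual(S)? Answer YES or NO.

YES

μY | μY  ✓ (μ self-dual)
  offer{data,ack,ok} | select{data,ack,ok}  ✓ labels match
    case data:
      offer{ack,stop,ok} | select{ack,stop,ok}  ✓ labels match
        case ack:
          recv[Unit] | send[Unit]  ✓
            end | end  ✓
        case stop:
          send[Bool] | recv[Bool]  ✓
            Y | Y  ✓
        case ok:
          recv[Int] | send[Int]  ✓
            Y | Y  ✓
    case ack:
      recv[Bool] | send[Bool]  ✓
        offer{stop,done} | select{stop,done}  ✓ labels match
          case stop:
            end | end  ✓
          case done:
            Y | Y  ✓
    case ok:
      recv[Bool] | send[Bool]  ✓
        select{stop,more,ok} | offer{stop,more,ok}  ✓ labels match
          case stop:
            end | end  ✓
          case more:
            end | end  ✓
          case ok:
            Y | Y  ✓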